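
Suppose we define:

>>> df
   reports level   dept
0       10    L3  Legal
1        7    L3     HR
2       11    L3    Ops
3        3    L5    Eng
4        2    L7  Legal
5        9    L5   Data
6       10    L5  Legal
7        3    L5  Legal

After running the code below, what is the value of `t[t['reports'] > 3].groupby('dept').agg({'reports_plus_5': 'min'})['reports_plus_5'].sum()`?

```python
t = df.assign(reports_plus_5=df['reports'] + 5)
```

add column reports_plus_5 = df['reports'] + 5:
   reports level   dept  reports_plus_5
0       10    L3  Legal              15
1        7    L3     HR              12
2       11    L3    Ops              16
3        3    L5    Eng               8
4        2    L7  Legal               7
5        9    L5   Data              14
6       10    L5  Legal              15
7        3    L5  Legal               8
filter rows where reports > 3:
   reports level   dept  reports_plus_5
0       10    L3  Legal              15
1        7    L3     HR              12
2       11    L3    Ops              16
5        9    L5   Data              14
6       10    L5  Legal              15
group by dept, min of reports_plus_5:
       reports_plus_5
dept                 
Data               14
HR                 12
Legal              15
Ops                16

57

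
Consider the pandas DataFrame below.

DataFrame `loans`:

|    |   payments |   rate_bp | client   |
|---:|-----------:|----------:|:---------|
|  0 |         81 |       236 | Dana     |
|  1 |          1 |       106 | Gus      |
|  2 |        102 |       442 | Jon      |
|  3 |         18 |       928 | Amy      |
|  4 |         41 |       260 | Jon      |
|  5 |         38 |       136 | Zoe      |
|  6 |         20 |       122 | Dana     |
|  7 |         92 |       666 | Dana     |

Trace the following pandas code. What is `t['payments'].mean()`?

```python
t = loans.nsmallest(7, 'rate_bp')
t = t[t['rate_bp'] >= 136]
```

take 7 rows with smallest rate_bp:
   payments  rate_bp client
1         1      106    Gus
6        20      122   Dana
5        38      136    Zoe
0        81      236   Dana
4        41      260    Jon
2       102      442    Jon
7        92      666   Dana
filter rows where rate_bp >= 136:
   payments  rate_bp client
5        38      136    Zoe
0        81      236   Dana
4        41      260    Jon
2       102      442    Jon
7        92      666   Dana

70.8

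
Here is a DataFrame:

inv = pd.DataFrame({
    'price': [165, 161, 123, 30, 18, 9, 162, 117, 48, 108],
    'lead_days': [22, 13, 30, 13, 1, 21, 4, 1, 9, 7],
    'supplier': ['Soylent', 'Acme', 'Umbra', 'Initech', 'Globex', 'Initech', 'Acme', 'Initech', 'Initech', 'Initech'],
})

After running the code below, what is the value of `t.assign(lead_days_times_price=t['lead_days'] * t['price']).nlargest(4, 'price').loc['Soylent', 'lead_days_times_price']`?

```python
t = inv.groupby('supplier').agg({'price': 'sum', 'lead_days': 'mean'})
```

3630.0

group by supplier: sum(price), mean(lead_days):
          price  lead_days
supplier                  
Acme        323        8.5
Globex       18        1.0
Initech     312       10.2
Soylent     165       22.0
Umbra       123       30.0
add column lead_days_times_price = t['lead_days'] * t['price']:
          price  lead_days  lead_days_times_price
supplier                                         
Acme        323        8.5                 2745.5
Globex       18        1.0                   18.0
Initech     312       10.2                 3182.4
Soylent     165       22.0                 3630.0
Umbra       123       30.0                 3690.0
take 4 rows with largest price:
          price  lead_days  lead_days_times_price
supplier                                         
Acme        323        8.5                 2745.5
Initech     312       10.2                 3182.4
Soylent     165       22.0                 3630.0
Umbra       123       30.0                 3690.0
Taking the value at row 'Soylent', column 'lead_days_times_price' gives 3630.0.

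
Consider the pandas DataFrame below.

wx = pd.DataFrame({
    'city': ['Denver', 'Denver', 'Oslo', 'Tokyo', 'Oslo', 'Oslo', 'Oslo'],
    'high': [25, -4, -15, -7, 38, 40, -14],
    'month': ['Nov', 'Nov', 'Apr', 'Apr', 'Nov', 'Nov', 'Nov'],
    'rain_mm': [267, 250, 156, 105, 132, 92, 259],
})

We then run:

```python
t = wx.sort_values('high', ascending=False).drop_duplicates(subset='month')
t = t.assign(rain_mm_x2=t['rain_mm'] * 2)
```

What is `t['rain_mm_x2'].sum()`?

394

sort by high descending:
     city  high month  rain_mm
5    Oslo    40   Nov       92
4    Oslo    38   Nov      132
0  Denver    25   Nov      267
1  Denver    -4   Nov      250
3   Tokyo    -7   Apr      105
6    Oslo   -14   Nov      259
2    Oslo   -15   Apr      156
drop duplicate month (keep=first):
    city  high month  rain_mm
5   Oslo    40   Nov       92
3  Tokyo    -7   Apr      105
add column rain_mm_x2 = t['rain_mm'] * 2:
    city  high month  rain_mm  rain_mm_x2
5   Oslo    40   Nov       92         184
3  Tokyo    -7   Apr      105         210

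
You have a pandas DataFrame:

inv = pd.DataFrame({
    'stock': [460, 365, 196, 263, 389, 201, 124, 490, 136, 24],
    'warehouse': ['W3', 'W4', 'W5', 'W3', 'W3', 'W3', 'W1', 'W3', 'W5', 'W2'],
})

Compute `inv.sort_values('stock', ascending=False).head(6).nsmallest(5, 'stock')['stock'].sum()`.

1678

sort by stock descending:
   stock warehouse
7    490        W3
0    460        W3
4    389        W3
1    365        W4
3    263        W3
5    201        W3
2    196        W5
8    136        W5
6    124        W1
9     24        W2
take first 6 rows:
   stock warehouse
7    490        W3
0    460        W3
4    389        W3
1    365        W4
3    263        W3
5    201        W3
take 5 rows with smallest stock:
   stock warehouse
5    201        W3
3    263        W3
1    365        W4
4    389        W3
0    460        W3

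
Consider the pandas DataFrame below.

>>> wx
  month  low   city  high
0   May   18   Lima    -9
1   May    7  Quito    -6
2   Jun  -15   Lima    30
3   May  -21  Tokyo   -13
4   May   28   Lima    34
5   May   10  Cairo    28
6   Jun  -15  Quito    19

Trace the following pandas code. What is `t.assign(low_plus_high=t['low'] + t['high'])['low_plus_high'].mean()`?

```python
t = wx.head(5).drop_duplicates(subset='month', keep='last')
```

38.5

take first 5 rows:
  month  low   city  high
0   May   18   Lima    -9
1   May    7  Quito    -6
2   Jun  -15   Lima    30
3   May  -21  Tokyo   -13
4   May   28   Lima    34
drop duplicate month (keep=last):
  month  low  city  high
2   Jun  -15  Lima    30
4   May   28  Lima    34
add column low_plus_high = t['low'] + t['high']:
  month  low  city  high  low_plus_high
2   Jun  -15  Lima    30             15
4   May   28  Lima    34             62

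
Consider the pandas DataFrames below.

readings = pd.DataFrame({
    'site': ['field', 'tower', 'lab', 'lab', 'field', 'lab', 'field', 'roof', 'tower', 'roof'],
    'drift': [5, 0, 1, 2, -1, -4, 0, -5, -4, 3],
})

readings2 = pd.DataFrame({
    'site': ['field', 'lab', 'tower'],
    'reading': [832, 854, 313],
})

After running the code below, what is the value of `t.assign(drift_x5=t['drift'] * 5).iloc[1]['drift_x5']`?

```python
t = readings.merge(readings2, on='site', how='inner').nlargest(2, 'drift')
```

10

merge on 'site' (how='inner') → 8 rows:
    site  drift  reading
0  field      5      832
1  tower      0      313
2    lab      1      854
3    lab      2      854
4  field     -1      832
5    lab     -4      854
6  field      0      832
7  tower     -4      313
take 2 rows with largest drift:
    site  drift  reading
0  field      5      832
3    lab      2      854
add column drift_x5 = t['drift'] * 5:
    site  drift  reading  drift_x5
0  field      5      832        25
3    lab      2      854        10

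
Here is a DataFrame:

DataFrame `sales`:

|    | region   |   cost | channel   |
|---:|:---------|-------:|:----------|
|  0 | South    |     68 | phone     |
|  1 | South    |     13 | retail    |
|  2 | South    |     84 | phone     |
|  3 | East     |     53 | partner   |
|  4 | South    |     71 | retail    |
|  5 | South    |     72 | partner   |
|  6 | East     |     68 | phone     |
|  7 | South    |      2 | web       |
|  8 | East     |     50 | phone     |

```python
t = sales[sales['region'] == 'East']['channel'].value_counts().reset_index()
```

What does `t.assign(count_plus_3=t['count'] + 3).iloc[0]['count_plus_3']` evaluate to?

5

filter rows where region == 'East':
  region  cost  channel
3   East    53  partner
6   East    68    phone
8   East    50    phone
value_counts of channel:
channel
phone      2
partner    1
Name: count, dtype: int64
reset_index():
   channel  count
0    phone      2
1  partner      1
add column count_plus_3 = t['count'] + 3:
   channel  count  count_plus_3
0    phone      2             5
1  partner      1             4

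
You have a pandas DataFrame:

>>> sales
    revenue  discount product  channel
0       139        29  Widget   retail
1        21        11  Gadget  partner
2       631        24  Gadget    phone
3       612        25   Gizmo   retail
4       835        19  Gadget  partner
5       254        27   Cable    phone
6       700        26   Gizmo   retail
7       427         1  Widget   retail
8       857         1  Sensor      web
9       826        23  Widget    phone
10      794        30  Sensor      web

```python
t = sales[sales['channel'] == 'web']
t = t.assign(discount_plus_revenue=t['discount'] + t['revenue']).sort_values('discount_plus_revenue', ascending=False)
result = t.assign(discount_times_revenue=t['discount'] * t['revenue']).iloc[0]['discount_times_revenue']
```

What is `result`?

filter rows where channel == 'web':
    revenue  discount product channel
8       857         1  Sensor     web
10      794        30  Sensor     web
add column discount_plus_revenue = t['discount'] + t['revenue']:
    revenue  discount product channel  discount_plus_revenue
8       857         1  Sensor     web                    858
10      794        30  Sensor     web                    824
sort by discount_plus_revenue descending:
    revenue  discount product channel  discount_plus_revenue
8       857         1  Sensor     web                    858
10      794        30  Sensor     web                    824
add column discount_times_revenue = t['discount'] * t['revenue']:
    revenue  discount product channel  discount_plus_revenue  discount_times_revenue
8       857         1  Sensor     web                    858                     857
10      794        30  Sensor     web                    824                   23820
Finally, value at position 0, column 'discount_times_revenue' = 857.

857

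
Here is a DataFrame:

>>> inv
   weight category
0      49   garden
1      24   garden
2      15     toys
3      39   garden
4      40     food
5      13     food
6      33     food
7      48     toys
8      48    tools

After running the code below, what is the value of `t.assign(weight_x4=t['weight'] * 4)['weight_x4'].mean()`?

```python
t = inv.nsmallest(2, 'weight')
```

56.0

take 2 rows with smallest weight:
   weight category
5      13     food
2      15     toys
add column weight_x4 = t['weight'] * 4:
   weight category  weight_x4
5      13     food         52
2      15     toys         60
Reading off the mean of column 'weight_x4', we get 56.0.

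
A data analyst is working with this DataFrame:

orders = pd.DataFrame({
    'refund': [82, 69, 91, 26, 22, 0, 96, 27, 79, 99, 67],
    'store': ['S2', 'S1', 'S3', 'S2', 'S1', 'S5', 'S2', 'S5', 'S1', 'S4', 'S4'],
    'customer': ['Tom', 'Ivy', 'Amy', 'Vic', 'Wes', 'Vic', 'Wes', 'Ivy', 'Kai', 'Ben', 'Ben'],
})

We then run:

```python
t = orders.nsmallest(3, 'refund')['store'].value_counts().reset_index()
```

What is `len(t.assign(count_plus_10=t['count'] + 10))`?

3

take 3 rows with smallest refund:
   refund store customer
5       0    S5      Vic
4      22    S1      Wes
3      26    S2      Vic
value_counts of store:
store
S5    1
S1    1
S2    1
Name: count, dtype: int64
reset_index():
  store  count
0    S5      1
1    S1      1
2    S2      1
add column count_plus_10 = t['count'] + 10:
  store  count  count_plus_10
0    S5      1             11
1    S1      1             11
2    S2      1             11
Reading off the number of rows, we get 3.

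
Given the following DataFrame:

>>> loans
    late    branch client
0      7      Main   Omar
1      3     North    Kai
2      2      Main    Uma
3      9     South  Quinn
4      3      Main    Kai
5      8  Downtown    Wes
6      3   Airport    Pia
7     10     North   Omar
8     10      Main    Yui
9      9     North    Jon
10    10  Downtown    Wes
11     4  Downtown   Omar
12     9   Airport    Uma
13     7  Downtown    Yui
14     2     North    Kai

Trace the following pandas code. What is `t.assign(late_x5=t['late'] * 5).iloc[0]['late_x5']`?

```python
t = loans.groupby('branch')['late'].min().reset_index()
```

15

group by branch, min of late:
branch
Airport     3
Downtown    4
Main        2
North       2
South       9
Name: late, dtype: int64
reset_index():
     branch  late
0   Airport     3
1  Downtown     4
2      Main     2
3     North     2
4     South     9
add column late_x5 = t['late'] * 5:
     branch  late  late_x5
0   Airport     3       15
1  Downtown     4       20
2      Main     2       10
3     North     2       10
4     South     9       45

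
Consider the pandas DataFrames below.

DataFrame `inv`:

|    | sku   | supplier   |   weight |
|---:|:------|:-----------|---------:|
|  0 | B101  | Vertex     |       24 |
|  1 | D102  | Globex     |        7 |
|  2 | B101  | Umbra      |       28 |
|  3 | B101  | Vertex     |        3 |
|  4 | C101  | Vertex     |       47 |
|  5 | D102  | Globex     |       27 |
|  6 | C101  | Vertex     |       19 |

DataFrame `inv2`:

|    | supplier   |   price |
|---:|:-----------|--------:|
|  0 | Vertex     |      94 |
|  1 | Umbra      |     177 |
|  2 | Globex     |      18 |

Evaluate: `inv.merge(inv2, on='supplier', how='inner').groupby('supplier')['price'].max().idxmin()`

Globex

merge on 'supplier' (how='inner') → 7 rows:
    sku supplier  weight  price
0  B101   Vertex      24     94
1  D102   Globex       7     18
2  B101    Umbra      28    177
3  B101   Vertex       3     94
4  C101   Vertex      47     94
5  D102   Globex      27     18
6  C101   Vertex      19     94
group by supplier, max of price:
supplier
Globex     18
Umbra     177
Vertex     94
Name: price, dtype: int64
label with the smallest value → Globex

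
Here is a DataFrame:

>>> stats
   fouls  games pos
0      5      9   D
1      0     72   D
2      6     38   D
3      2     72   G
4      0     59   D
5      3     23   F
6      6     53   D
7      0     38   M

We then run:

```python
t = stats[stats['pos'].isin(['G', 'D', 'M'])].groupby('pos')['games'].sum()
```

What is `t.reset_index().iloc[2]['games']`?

filter rows where pos in ['G', 'D', 'M']:
   fouls  games pos
0      5      9   D
1      0     72   D
2      6     38   D
3      2     72   G
4      0     59   D
6      6     53   D
7      0     38   M
group by pos, sum of games:
pos
D    231
G     72
M     38
Name: games, dtype: int64
reset_index():
  pos  games
0   D    231
1   G     72
2   M     38
value at position 2, column 'games' → 38

38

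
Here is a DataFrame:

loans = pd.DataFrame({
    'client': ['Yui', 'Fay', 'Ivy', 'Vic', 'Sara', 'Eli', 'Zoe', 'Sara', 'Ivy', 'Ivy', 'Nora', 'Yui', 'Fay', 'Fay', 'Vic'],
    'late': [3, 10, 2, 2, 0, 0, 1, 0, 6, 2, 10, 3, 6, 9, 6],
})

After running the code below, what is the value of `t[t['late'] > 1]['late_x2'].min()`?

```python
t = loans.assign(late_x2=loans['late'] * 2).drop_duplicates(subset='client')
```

add column late_x2 = loans['late'] * 2:
   client  late  late_x2
0     Yui     3        6
1     Fay    10       20
2     Ivy     2        4
3     Vic     2        4
4    Sara     0        0
5     Eli     0        0
6     Zoe     1        2
7    Sara     0        0
8     Ivy     6       12
9     Ivy     2        4
10   Nora    10       20
11    Yui     3        6
12    Fay     6       12
13    Fay     9       18
14    Vic     6       12
drop duplicate client (keep=first):
   client  late  late_x2
0     Yui     3        6
1     Fay    10       20
2     Ivy     2        4
3     Vic     2        4
4    Sara     0        0
5     Eli     0        0
6     Zoe     1        2
10   Nora    10       20
filter rows where late > 1:
   client  late  late_x2
0     Yui     3        6
1     Fay    10       20
2     Ivy     2        4
3     Vic     2        4
10   Nora    10       20
Hence 4.

4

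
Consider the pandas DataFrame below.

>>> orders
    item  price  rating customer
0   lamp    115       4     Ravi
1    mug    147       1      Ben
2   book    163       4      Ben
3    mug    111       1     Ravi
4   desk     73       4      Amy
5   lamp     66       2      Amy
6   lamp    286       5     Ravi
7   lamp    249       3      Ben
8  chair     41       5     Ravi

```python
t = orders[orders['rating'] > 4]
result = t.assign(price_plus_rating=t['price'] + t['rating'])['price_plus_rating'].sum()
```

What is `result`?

337

filter rows where rating > 4:
    item  price  rating customer
6   lamp    286       5     Ravi
8  chair     41       5     Ravi
add column price_plus_rating = t['price'] + t['rating']:
    item  price  rating customer  price_plus_rating
6   lamp    286       5     Ravi                291
8  chair     41       5     Ravi                 46
The sum of column 'price_plus_rating' is 337.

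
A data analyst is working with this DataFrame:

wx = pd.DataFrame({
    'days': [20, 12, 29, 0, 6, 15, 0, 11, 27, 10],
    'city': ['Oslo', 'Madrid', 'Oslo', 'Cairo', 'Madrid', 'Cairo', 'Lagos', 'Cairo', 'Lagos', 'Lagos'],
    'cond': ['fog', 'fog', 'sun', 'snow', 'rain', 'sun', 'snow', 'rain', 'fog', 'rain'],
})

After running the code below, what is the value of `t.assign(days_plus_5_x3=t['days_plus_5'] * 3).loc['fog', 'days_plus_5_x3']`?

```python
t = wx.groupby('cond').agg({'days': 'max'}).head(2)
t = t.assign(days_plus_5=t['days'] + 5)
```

96

group by cond, max of days:
      days
cond      
fog     27
rain    11
snow     0
sun     29
take first 2 rows:
      days
cond      
fog     27
rain    11
add column days_plus_5 = t['days'] + 5:
      days  days_plus_5
cond                   
fog     27           32
rain    11           16
add column days_plus_5_x3 = t['days_plus_5'] * 3:
      days  days_plus_5  days_plus_5_x3
cond                                   
fog     27           32              96
rain    11           16              48
Reading off the value at row 'fog', column 'days_plus_5_x3', we get 96.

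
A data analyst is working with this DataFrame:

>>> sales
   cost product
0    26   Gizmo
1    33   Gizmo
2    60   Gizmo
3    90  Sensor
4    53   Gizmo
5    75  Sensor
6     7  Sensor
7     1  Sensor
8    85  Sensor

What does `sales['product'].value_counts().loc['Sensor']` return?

value_counts of product:
product
Sensor    5
Gizmo     4
Name: count, dtype: int64
So loc['Sensor'] = 5.

5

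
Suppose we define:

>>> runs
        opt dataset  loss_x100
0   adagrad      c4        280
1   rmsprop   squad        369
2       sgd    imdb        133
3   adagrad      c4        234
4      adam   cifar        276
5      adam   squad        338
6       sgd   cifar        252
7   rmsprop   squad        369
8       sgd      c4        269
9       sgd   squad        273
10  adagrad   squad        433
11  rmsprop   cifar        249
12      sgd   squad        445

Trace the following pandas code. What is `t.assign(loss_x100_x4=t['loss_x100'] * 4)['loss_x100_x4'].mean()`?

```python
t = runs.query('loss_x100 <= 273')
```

filter rows where loss_x100 <= 273:
        opt dataset  loss_x100
2       sgd    imdb        133
3   adagrad      c4        234
6       sgd   cifar        252
8       sgd      c4        269
9       sgd   squad        273
11  rmsprop   cifar        249
add column loss_x100_x4 = t['loss_x100'] * 4:
        opt dataset  loss_x100  loss_x100_x4
2       sgd    imdb        133           532
3   adagrad      c4        234           936
6       sgd   cifar        252          1008
8       sgd      c4        269          1076
9       sgd   squad        273          1092
11  rmsprop   cifar        249           996
mean of column 'loss_x100_x4' → 940.0

940.0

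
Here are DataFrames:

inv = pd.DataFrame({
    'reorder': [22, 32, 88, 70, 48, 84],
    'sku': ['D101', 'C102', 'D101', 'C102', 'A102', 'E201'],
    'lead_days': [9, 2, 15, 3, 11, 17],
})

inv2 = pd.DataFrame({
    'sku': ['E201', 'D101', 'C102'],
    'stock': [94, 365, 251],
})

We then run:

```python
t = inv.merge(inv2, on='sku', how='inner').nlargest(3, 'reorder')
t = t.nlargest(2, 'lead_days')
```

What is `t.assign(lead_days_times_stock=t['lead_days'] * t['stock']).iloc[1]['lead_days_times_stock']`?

5475

merge on 'sku' (how='inner') → 5 rows:
   reorder   sku  lead_days  stock
0       22  D101          9    365
1       32  C102          2    251
2       88  D101         15    365
3       70  C102          3    251
4       84  E201         17     94
take 3 rows with largest reorder:
   reorder   sku  lead_days  stock
2       88  D101         15    365
4       84  E201         17     94
3       70  C102          3    251
take 2 rows with largest lead_days:
   reorder   sku  lead_days  stock
4       84  E201         17     94
2       88  D101         15    365
add column lead_days_times_stock = t['lead_days'] * t['stock']:
   reorder   sku  lead_days  stock  lead_days_times_stock
4       84  E201         17     94                   1598
2       88  D101         15    365                   5475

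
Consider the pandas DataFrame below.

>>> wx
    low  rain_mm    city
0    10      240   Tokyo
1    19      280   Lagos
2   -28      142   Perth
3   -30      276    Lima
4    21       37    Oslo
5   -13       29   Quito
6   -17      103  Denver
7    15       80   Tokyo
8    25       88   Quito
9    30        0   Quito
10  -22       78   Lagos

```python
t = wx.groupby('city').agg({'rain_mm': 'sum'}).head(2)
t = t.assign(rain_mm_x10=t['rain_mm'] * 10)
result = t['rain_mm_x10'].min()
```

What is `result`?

1030

group by city, sum of rain_mm:
        rain_mm
city           
Denver      103
Lagos       358
Lima        276
Oslo         37
Perth       142
Quito       117
Tokyo       320
take first 2 rows:
        rain_mm
city           
Denver      103
Lagos       358
add column rain_mm_x10 = t['rain_mm'] * 10:
        rain_mm  rain_mm_x10
city                        
Denver      103         1030
Lagos       358         3580
Then the min of column 'rain_mm_x10': 1030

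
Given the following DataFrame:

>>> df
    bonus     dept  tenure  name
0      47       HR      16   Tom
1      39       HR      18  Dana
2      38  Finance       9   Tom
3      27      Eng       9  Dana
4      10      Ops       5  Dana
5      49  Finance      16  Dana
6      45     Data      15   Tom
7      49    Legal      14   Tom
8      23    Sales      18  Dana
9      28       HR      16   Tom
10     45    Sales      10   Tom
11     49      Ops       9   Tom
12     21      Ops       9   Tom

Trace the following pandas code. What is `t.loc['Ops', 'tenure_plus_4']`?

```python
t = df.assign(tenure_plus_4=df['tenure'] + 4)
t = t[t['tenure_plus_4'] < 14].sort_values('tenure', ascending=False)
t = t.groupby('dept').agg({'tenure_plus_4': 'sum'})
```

35

add column tenure_plus_4 = df['tenure'] + 4:
    bonus     dept  tenure  name  tenure_plus_4
0      47       HR      16   Tom             20
1      39       HR      18  Dana             22
2      38  Finance       9   Tom             13
3      27      Eng       9  Dana             13
4      10      Ops       5  Dana              9
5      49  Finance      16  Dana             20
6      45     Data      15   Tom             19
7      49    Legal      14   Tom             18
8      23    Sales      18  Dana             22
9      28       HR      16   Tom             20
10     45    Sales      10   Tom             14
11     49      Ops       9   Tom             13
12     21      Ops       9   Tom             13
filter rows where tenure_plus_4 < 14:
    bonus     dept  tenure  name  tenure_plus_4
2      38  Finance       9   Tom             13
3      27      Eng       9  Dana             13
4      10      Ops       5  Dana              9
11     49      Ops       9   Tom             13
12     21      Ops       9   Tom             13
sort by tenure descending:
    bonus     dept  tenure  name  tenure_plus_4
2      38  Finance       9   Tom             13
3      27      Eng       9  Dana             13
11     49      Ops       9   Tom             13
12     21      Ops       9   Tom             13
4      10      Ops       5  Dana              9
group by dept, sum of tenure_plus_4:
         tenure_plus_4
dept                  
Eng                 13
Finance             13
Ops                 35
Then the value at row 'Ops', column 'tenure_plus_4': 35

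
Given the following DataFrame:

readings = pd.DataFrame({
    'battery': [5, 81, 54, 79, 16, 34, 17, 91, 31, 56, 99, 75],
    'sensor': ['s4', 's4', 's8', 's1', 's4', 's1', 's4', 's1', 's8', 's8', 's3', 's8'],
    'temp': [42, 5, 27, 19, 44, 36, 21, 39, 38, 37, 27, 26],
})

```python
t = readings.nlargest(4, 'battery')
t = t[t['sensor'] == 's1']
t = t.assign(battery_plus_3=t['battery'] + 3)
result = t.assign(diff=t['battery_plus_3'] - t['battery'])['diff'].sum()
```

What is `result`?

6

take 4 rows with largest battery:
    battery sensor  temp
10       99     s3    27
7        91     s1    39
1        81     s4     5
3        79     s1    19
filter rows where sensor == 's1':
   battery sensor  temp
7       91     s1    39
3       79     s1    19
add column battery_plus_3 = t['battery'] + 3:
   battery sensor  temp  battery_plus_3
7       91     s1    39              94
3       79     s1    19              82
add column diff = t['battery_plus_3'] - t['battery']:
   battery sensor  temp  battery_plus_3  diff
7       91     s1    39              94     3
3       79     s1    19              82     3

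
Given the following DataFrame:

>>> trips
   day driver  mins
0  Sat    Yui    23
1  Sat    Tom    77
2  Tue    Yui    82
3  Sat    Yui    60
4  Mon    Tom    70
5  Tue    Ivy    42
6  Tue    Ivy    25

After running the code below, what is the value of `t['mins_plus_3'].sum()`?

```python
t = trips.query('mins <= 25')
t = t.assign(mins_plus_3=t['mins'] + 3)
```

filter rows where mins <= 25:
   day driver  mins
0  Sat    Yui    23
6  Tue    Ivy    25
add column mins_plus_3 = t['mins'] + 3:
   day driver  mins  mins_plus_3
0  Sat    Yui    23           26
6  Tue    Ivy    25           28
Taking the sum of column 'mins_plus_3' gives 54.

54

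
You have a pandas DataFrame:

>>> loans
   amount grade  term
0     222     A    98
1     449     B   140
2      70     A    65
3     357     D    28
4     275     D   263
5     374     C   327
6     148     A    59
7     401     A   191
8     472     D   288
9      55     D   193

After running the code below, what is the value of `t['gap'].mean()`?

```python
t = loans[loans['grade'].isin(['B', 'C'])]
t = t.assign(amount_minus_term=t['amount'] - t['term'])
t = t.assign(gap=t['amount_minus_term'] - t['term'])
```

filter rows where grade in ['B', 'C']:
   amount grade  term
1     449     B   140
5     374     C   327
add column amount_minus_term = t['amount'] - t['term']:
   amount grade  term  amount_minus_term
1     449     B   140                309
5     374     C   327                 47
add column gap = t['amount_minus_term'] - t['term']:
   amount grade  term  amount_minus_term  gap
1     449     B   140                309  169
5     374     C   327                 47 -280

-55.5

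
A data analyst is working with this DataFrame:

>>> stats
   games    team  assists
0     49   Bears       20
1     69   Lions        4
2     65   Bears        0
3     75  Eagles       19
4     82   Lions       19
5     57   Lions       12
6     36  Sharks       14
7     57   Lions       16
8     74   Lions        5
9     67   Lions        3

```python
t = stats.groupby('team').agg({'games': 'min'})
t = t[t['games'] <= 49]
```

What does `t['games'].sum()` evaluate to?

85

group by team, min of games:
        games
team         
Bears      49
Eagles     75
Lions      57
Sharks     36
filter rows where games <= 49:
        games
team         
Bears      49
Sharks     36
The sum of column 'games' is 85.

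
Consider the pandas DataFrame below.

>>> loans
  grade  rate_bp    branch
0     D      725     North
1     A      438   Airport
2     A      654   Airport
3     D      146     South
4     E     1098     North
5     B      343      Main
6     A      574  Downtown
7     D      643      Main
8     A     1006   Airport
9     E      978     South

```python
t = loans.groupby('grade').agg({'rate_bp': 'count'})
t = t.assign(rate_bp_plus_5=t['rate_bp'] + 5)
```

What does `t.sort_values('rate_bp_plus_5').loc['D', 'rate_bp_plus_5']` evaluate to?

8

group by grade, count of rate_bp:
       rate_bp
grade         
A            4
B            1
D            3
E            2
add column rate_bp_plus_5 = t['rate_bp'] + 5:
       rate_bp  rate_bp_plus_5
grade                         
A            4               9
B            1               6
D            3               8
E            2               7
sort by rate_bp_plus_5:
       rate_bp  rate_bp_plus_5
grade                         
B            1               6
E            2               7
D            3               8
A            4               9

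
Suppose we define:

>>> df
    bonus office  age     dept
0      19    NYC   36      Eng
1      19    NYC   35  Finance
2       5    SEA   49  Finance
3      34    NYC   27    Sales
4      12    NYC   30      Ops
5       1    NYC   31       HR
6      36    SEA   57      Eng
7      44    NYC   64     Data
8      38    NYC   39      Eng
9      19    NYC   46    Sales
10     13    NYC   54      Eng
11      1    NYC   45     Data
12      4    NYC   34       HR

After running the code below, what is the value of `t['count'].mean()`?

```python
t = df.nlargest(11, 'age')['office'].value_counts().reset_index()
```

5.5

take 11 rows with largest age:
    bonus office  age     dept
7      44    NYC   64     Data
6      36    SEA   57      Eng
10     13    NYC   54      Eng
2       5    SEA   49  Finance
9      19    NYC   46    Sales
11      1    NYC   45     Data
8      38    NYC   39      Eng
0      19    NYC   36      Eng
1      19    NYC   35  Finance
12      4    NYC   34       HR
5       1    NYC   31       HR
value_counts of office:
office
NYC    9
SEA    2
Name: count, dtype: int64
reset_index():
  office  count
0    NYC      9
1    SEA      2
Finally, mean of column 'count' = 5.5.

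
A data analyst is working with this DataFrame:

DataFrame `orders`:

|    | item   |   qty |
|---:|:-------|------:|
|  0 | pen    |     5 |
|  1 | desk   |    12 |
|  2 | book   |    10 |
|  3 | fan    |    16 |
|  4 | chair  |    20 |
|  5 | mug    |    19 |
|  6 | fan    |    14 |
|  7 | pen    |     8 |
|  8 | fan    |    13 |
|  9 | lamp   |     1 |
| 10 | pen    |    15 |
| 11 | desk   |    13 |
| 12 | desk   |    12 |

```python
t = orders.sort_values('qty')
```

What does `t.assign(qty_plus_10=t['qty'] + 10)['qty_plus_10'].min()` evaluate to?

sort by qty:
     item  qty
9    lamp    1
0     pen    5
7     pen    8
2    book   10
1    desk   12
12   desk   12
8     fan   13
11   desk   13
6     fan   14
10    pen   15
3     fan   16
5     mug   19
4   chair   20
add column qty_plus_10 = t['qty'] + 10:
     item  qty  qty_plus_10
9    lamp    1           11
0     pen    5           15
7     pen    8           18
2    book   10           20
1    desk   12           22
12   desk   12           22
8     fan   13           23
11   desk   13           23
6     fan   14           24
10    pen   15           25
3     fan   16           26
5     mug   19           29
4   chair   20           30
Finally, min of column 'qty_plus_10' = 11.

11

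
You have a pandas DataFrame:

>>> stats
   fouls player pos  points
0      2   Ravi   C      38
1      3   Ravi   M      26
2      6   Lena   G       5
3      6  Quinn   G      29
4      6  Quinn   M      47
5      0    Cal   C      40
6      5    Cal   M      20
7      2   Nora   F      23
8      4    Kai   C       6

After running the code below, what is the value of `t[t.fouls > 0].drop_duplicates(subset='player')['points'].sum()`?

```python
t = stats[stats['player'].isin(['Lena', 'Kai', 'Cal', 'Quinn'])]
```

60

filter rows where player in ['Lena', 'Kai', 'Cal', 'Quinn']:
   fouls player pos  points
2      6   Lena   G       5
3      6  Quinn   G      29
4      6  Quinn   M      47
5      0    Cal   C      40
6      5    Cal   M      20
8      4    Kai   C       6
filter rows where fouls > 0:
   fouls player pos  points
2      6   Lena   G       5
3      6  Quinn   G      29
4      6  Quinn   M      47
6      5    Cal   M      20
8      4    Kai   C       6
drop duplicate player (keep=first):
   fouls player pos  points
2      6   Lena   G       5
3      6  Quinn   G      29
6      5    Cal   M      20
8      4    Kai   C       6
So sum() = 60.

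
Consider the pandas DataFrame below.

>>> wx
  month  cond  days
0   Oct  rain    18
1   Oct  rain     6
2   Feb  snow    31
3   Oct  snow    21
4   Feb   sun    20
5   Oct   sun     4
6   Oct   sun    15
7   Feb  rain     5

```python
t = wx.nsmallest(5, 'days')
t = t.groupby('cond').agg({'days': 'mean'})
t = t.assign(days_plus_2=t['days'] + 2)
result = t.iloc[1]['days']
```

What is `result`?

take 5 rows with smallest days:
  month  cond  days
5   Oct   sun     4
7   Feb  rain     5
1   Oct  rain     6
6   Oct   sun    15
0   Oct  rain    18
group by cond, mean of days:
          days
cond          
rain  9.666667
sun   9.500000
add column days_plus_2 = t['days'] + 2:
          days  days_plus_2
cond                       
rain  9.666667    11.666667
sun   9.500000    11.500000
Hence 9.5.

9.5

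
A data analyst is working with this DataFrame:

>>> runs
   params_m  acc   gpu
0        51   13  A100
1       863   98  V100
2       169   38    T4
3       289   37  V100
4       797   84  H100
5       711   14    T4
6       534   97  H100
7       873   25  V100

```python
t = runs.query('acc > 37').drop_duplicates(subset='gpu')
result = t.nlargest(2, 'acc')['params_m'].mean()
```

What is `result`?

830.0

filter rows where acc > 37:
   params_m  acc   gpu
1       863   98  V100
2       169   38    T4
4       797   84  H100
6       534   97  H100
drop duplicate gpu (keep=first):
   params_m  acc   gpu
1       863   98  V100
2       169   38    T4
4       797   84  H100
take 2 rows with largest acc:
   params_m  acc   gpu
1       863   98  V100
4       797   84  H100
So mean() = 830.0.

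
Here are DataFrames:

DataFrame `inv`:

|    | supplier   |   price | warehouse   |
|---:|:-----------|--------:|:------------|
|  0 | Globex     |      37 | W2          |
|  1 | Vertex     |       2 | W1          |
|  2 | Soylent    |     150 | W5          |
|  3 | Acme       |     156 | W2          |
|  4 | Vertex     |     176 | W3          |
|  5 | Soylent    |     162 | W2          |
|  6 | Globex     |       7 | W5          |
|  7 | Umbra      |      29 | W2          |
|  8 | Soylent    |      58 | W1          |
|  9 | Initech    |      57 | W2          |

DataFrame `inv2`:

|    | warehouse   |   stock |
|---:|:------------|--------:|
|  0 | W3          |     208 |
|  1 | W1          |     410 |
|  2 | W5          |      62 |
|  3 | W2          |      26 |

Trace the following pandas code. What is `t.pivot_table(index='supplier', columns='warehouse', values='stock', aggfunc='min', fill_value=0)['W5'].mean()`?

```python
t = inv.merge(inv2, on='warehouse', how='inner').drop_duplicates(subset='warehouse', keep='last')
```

merge on 'warehouse' (how='inner') → 10 rows:
  supplier  price warehouse  stock
0   Globex     37        W2     26
1   Vertex      2        W1    410
2  Soylent    150        W5     62
3     Acme    156        W2     26
4   Vertex    176        W3    208
5  Soylent    162        W2     26
6   Globex      7        W5     62
7    Umbra     29        W2     26
8  Soylent     58        W1    410
9  Initech     57        W2     26
drop duplicate warehouse (keep=last):
  supplier  price warehouse  stock
4   Vertex    176        W3    208
6   Globex      7        W5     62
8  Soylent     58        W1    410
9  Initech     57        W2     26
pivot: rows=supplier, cols=warehouse, min(stock):
warehouse   W1  W2   W3  W5
supplier                   
Globex       0   0    0  62
Initech      0  26    0   0
Soylent    410   0    0   0
Vertex       0   0  208   0
Taking the mean of column 'W5' gives 15.5.

15.5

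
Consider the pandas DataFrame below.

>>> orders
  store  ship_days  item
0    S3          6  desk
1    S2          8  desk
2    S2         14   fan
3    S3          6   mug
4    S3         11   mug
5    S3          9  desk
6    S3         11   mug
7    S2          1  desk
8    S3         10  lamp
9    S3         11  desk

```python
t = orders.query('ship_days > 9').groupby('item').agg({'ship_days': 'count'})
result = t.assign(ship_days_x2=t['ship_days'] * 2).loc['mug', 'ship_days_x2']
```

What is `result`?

filter rows where ship_days > 9:
  store  ship_days  item
2    S2         14   fan
4    S3         11   mug
6    S3         11   mug
8    S3         10  lamp
9    S3         11  desk
group by item, count of ship_days:
      ship_days
item           
desk          1
fan           1
lamp          1
mug           2
add column ship_days_x2 = t['ship_days'] * 2:
      ship_days  ship_days_x2
item                         
desk          1             2
fan           1             2
lamp          1             2
mug           2             4
Reading off the value at row 'mug', column 'ship_days_x2', we get 4.

4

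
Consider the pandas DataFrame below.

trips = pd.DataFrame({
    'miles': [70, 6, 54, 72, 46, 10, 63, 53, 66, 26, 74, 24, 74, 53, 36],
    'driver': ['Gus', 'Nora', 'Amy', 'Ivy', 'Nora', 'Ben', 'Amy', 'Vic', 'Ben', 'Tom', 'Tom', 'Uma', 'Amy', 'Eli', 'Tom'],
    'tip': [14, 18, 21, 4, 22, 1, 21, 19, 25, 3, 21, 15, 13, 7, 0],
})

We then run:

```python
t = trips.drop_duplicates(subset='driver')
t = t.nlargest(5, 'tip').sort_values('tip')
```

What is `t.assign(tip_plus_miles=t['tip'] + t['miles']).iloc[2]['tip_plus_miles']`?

drop duplicate driver (keep=first):
    miles driver  tip
0      70    Gus   14
1       6   Nora   18
2      54    Amy   21
3      72    Ivy    4
5      10    Ben    1
7      53    Vic   19
9      26    Tom    3
11     24    Uma   15
13     53    Eli    7
take 5 rows with largest tip:
    miles driver  tip
2      54    Amy   21
7      53    Vic   19
1       6   Nora   18
11     24    Uma   15
0      70    Gus   14
sort by tip:
    miles driver  tip
0      70    Gus   14
11     24    Uma   15
1       6   Nora   18
7      53    Vic   19
2      54    Amy   21
add column tip_plus_miles = t['tip'] + t['miles']:
    miles driver  tip  tip_plus_miles
0      70    Gus   14              84
11     24    Uma   15              39
1       6   Nora   18              24
7      53    Vic   19              72
2      54    Amy   21              75
Then the value at position 2, column 'tip_plus_miles': 24

24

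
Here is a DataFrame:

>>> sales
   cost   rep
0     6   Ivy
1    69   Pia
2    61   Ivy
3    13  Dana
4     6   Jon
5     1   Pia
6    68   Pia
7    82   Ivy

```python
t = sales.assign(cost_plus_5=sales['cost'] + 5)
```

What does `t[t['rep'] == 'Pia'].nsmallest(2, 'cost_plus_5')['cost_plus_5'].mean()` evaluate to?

add column cost_plus_5 = sales['cost'] + 5:
   cost   rep  cost_plus_5
0     6   Ivy           11
1    69   Pia           74
2    61   Ivy           66
3    13  Dana           18
4     6   Jon           11
5     1   Pia            6
6    68   Pia           73
7    82   Ivy           87
filter rows where rep == 'Pia':
   cost  rep  cost_plus_5
1    69  Pia           74
5     1  Pia            6
6    68  Pia           73
take 2 rows with smallest cost_plus_5:
   cost  rep  cost_plus_5
5     1  Pia            6
6    68  Pia           73
Then the mean of column 'cost_plus_5': 39.5

39.5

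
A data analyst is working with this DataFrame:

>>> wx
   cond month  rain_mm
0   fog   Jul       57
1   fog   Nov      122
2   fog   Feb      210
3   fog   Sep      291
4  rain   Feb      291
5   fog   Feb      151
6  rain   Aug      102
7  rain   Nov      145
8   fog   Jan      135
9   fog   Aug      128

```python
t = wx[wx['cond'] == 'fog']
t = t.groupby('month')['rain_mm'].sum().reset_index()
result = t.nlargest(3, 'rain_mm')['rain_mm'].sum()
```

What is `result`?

filter rows where cond == 'fog':
  cond month  rain_mm
0  fog   Jul       57
1  fog   Nov      122
2  fog   Feb      210
3  fog   Sep      291
5  fog   Feb      151
8  fog   Jan      135
9  fog   Aug      128
group by month, sum of rain_mm:
month
Aug    128
Feb    361
Jan    135
Jul     57
Nov    122
Sep    291
Name: rain_mm, dtype: int64
reset_index():
  month  rain_mm
0   Aug      128
1   Feb      361
2   Jan      135
3   Jul       57
4   Nov      122
5   Sep      291
take 3 rows with largest rain_mm:
  month  rain_mm
1   Feb      361
5   Sep      291
2   Jan      135
Reading off the sum of column 'rain_mm', we get 787.

787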